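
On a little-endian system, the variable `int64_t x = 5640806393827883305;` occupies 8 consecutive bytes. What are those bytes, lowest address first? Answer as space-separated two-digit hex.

29 F9 DC 66 87 2B 48 4E

5640806393827883305 in hexadecimal, padded to 64 bits, is 0x4E482B8766DCF929.
Split into bytes (most-significant first): 4E 48 2B 87 66 DC F9 29.
In little-endian order the low byte comes first in memory.
So at ascending addresses the bytes are 29 F9 DC 66 87 2B 48 4E.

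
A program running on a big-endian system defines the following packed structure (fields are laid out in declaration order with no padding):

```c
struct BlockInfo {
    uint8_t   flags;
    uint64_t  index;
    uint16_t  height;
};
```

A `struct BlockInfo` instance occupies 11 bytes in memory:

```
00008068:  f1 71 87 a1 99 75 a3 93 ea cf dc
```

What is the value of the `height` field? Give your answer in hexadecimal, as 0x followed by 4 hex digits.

`height` follows `flags` (1 B), `index` (8 B), so it starts at offset 1 + 8 = 9 and occupies 2 bytes.
Bytes at offsets 9..10: CF DC.
In big-endian order the high byte comes first in memory.
The bytes are already most-significant first: 0xCFDC.

0xCFDC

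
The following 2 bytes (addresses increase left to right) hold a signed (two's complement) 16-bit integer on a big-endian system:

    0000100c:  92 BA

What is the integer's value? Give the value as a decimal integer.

Big-endian: lowest address holds the most-significant byte.
The bytes are already most-significant first: 0x92BA.
Top bit is set, so as a signed 16-bit value this is 0x92BA − 2^16 = -27974.

-27974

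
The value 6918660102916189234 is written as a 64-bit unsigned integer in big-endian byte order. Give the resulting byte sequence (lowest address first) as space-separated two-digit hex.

6918660102916189234 in hexadecimal, padded to 64 bits, is 0x600404B4FBFCAC32.
Split into bytes (most-significant first): 60 04 04 B4 FB FC AC 32.
Big-endian: lowest address holds the most-significant byte.
So the memory order matches the most-significant-first order: 60 04 04 B4 FB FC AC 32.

60 04 04 B4 FB FC AC 32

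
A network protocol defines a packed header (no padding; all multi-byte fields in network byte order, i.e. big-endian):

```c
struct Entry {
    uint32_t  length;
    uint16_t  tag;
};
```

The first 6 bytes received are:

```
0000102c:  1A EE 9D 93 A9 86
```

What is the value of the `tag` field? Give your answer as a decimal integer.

43398

`tag` follows `length` (4 bytes), so it starts at byte offset 4 and occupies 2 bytes.
Bytes at offsets 4..5: A9 86.
Big-endian stores the most-significant byte at the lowest address.
The bytes are already most-significant first: 0xA986.
0xA986 = 43398.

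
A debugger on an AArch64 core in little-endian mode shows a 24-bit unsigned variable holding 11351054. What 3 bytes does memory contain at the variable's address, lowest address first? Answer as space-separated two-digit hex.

0E 34 AD

11351054 in hexadecimal, padded to 24 bits, is 0xAD340E.
Split into bytes (most-significant first): AD 34 0E.
Little-endian stores the least-significant byte at the lowest address.
So at ascending addresses the bytes are 0E 34 AD.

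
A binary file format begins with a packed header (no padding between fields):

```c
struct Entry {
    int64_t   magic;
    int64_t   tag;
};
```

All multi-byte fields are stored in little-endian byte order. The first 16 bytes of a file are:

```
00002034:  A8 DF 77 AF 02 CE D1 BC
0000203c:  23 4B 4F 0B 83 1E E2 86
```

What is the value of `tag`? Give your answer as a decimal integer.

`tag` follows `magic` (8 bytes), so it starts at byte offset 8 and occupies 8 bytes.
Bytes at offsets 8..15: 23 4B 4F 0B 83 1E E2 86.
Little-endian stores the least-significant byte at the lowest address.
Reassemble most-significant byte first: 86 E2 1E 83 0B 4F 4B 23 → 0x86E21E830B4F4B23.
Top bit is set, so as a signed 64-bit value this is 0x86E21E830B4F4B23 − 2^64 = -8727379579711304925.

-8727379579711304925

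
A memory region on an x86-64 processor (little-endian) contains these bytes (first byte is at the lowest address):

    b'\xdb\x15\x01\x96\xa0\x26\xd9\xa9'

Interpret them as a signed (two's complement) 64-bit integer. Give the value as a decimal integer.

-6207888140200241701

Little-endian: lowest address holds the least-significant byte.
Reassemble most-significant byte first: A9 D9 26 A0 96 01 15 DB → 0xA9D926A0960115DB.
Top bit is set, so as a signed 64-bit value this is 0xA9D926A0960115DB − 2^64 = -6207888140200241701.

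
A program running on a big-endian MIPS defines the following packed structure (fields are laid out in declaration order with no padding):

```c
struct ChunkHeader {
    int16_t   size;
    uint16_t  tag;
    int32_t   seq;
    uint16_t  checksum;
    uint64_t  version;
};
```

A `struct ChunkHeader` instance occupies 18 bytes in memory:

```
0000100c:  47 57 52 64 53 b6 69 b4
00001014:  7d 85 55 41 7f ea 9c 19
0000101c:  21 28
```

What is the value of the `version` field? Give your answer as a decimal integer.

`version` follows `size` (2 B), `tag` (2 B), `seq` (4 B), `checksum` (2 B), so it starts at offset 2 + 2 + 4 + 2 = 10 and occupies 8 bytes.
Bytes at offsets 10..17: 55 41 7F EA 9C 19 21 28.
Big-endian stores the most-significant byte at the lowest address.
The bytes are already most-significant first: 0x55417FEA9C192128.
0x55417FEA9C192128 = 6143332012328034600.

6143332012328034600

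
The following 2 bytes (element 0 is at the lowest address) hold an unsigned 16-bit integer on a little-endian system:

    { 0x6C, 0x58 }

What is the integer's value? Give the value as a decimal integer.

22636

Little-endian stores the least-significant byte at the lowest address.
Reassemble most-significant byte first: 58 6C → 0x586C.
0x586C = 22636.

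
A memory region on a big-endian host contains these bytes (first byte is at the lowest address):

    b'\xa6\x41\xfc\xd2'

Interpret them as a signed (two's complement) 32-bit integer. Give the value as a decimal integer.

Big-endian stores the most-significant byte at the lowest address.
The bytes are already most-significant first: 0xA641FCD2.
Top bit is set, so as a signed 32-bit value this is 0xA641FCD2 − 2^32 = -1505624878.

-1505624878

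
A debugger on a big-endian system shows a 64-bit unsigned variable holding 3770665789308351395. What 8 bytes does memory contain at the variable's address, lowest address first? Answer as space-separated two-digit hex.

3770665789308351395 in hexadecimal, padded to 64 bits, is 0x3454188EBA7133A3.
Split into bytes (most-significant first): 34 54 18 8E BA 71 33 A3.
Big-endian stores the most-significant byte at the lowest address.
So the memory order matches the most-significant-first order: 34 54 18 8E BA 71 33 A3.

34 54 18 8E BA 71 33 A3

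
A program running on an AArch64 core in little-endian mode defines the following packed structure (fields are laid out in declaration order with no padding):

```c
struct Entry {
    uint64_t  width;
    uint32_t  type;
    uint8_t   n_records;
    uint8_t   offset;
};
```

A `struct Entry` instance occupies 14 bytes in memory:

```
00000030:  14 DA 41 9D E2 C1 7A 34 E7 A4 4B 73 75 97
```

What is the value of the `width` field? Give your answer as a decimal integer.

`width` is the first field, at byte offset 0, occupying 8 bytes.
Bytes at offsets 0..7: 14 DA 41 9D E2 C1 7A 34.
Little-endian: lowest address holds the least-significant byte.
Reassemble most-significant byte first: 34 7A C1 E2 9D 41 DA 14 → 0x347AC1E29D41DA14.
0x347AC1E29D41DA14 = 3781548016176060948.

3781548016176060948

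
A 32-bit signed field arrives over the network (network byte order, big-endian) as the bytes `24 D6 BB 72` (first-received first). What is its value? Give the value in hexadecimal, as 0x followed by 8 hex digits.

Big-endian stores the most-significant byte at the lowest address.
The bytes are already most-significant first: 0x24D6BB72.

0x24D6BB72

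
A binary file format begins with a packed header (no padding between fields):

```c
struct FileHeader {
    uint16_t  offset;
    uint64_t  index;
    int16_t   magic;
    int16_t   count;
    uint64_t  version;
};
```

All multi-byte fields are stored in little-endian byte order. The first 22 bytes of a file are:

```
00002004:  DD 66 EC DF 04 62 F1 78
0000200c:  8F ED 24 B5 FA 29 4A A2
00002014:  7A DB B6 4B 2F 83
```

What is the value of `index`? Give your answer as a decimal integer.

`index` follows `offset` (2 bytes), so it starts at byte offset 2 and occupies 8 bytes.
Bytes at offsets 2..9: EC DF 04 62 F1 78 8F ED.
In little-endian order the low byte comes first in memory.
Reassemble most-significant byte first: ED 8F 78 F1 62 04 DF EC → 0xED8F78F16204DFEC.
0xED8F78F16204DFEC = 17118033686785482732.

17118033686785482732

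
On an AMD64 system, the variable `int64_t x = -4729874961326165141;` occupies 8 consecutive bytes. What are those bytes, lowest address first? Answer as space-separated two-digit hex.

Two's complement of -4729874961326165141 in 64 bits: 4729874961326165141 = 0x41A3E437A5DC4C95; invert → 0xBE5C1BC85A23B36A; add 1 → 0xBE5C1BC85A23B36B.
Split into bytes (most-significant first): BE 5C 1B C8 5A 23 B3 6B.
In little-endian order the low byte comes first in memory.
So at ascending addresses the bytes are 6B B3 23 5A C8 1B 5C BE.

6B B3 23 5A C8 1B 5C BE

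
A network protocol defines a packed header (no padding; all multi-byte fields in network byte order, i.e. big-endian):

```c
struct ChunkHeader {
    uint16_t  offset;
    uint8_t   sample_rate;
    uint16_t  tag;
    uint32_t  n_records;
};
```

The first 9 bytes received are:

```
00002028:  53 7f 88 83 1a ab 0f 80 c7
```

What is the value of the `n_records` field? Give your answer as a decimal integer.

2869919943

`n_records` follows `offset` (2 B), `sample_rate` (1 B), `tag` (2 B), so it starts at offset 2 + 1 + 2 = 5 and occupies 4 bytes.
Bytes at offsets 5..8: AB 0F 80 C7.
Big-endian stores the most-significant byte at the lowest address.
The bytes are already most-significant first: 0xAB0F80C7.
0xAB0F80C7 = 2869919943.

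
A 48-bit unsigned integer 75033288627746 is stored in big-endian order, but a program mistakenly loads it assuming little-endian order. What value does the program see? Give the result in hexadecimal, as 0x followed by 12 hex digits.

0x22D6830C3E44

75033288627746 in 48-bit hexadecimal is 0x443E0C83D622.
Stored big-endian, the bytes at ascending addresses are 44 3E 0C 83 D6 22.
Read back as little-endian, the first byte is least significant, giving 0x22D6830C3E44.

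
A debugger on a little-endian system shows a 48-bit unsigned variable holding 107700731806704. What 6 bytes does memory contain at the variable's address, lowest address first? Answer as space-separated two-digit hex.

F0 83 DC 07 F4 61

107700731806704 in hexadecimal, padded to 48 bits, is 0x61F407DC83F0.
Split into bytes (most-significant first): 61 F4 07 DC 83 F0.
Little-endian stores the least-significant byte at the lowest address.
So at ascending addresses the bytes are F0 83 DC 07 F4 61.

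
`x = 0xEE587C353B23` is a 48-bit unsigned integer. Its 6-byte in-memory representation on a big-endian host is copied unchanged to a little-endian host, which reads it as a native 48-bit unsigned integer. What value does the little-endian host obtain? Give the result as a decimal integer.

38737207384302

Stored big-endian, the bytes at ascending addresses are EE 58 7C 35 3B 23.
Read back as little-endian, the first byte is least significant, giving 0x233B357C58EE.
0x233B357C58EE = 38737207384302.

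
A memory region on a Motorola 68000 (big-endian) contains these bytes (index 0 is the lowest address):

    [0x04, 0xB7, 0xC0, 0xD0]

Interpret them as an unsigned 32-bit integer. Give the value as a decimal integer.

Big-endian: lowest address holds the most-significant byte.
The bytes are already most-significant first: 0x04B7C0D0.
0x04B7C0D0 = 79151312.

79151312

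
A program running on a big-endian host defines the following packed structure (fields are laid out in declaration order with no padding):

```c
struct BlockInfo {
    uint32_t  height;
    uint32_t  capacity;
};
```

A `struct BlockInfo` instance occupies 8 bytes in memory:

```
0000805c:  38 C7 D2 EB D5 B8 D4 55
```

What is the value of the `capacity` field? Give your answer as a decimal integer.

`capacity` follows `height` (4 bytes), so it starts at byte offset 4 and occupies 4 bytes.
Bytes at offsets 4..7: D5 B8 D4 55.
In big-endian order the high byte comes first in memory.
The bytes are already most-significant first: 0xD5B8D455.
0xD5B8D455 = 3585659989.

3585659989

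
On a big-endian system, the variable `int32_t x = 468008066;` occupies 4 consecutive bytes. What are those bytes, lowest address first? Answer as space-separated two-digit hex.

468008066 in hexadecimal, padded to 32 bits, is 0x1BE53C82.
Split into bytes (most-significant first): 1B E5 3C 82.
Big-endian stores the most-significant byte at the lowest address.
So the memory order matches the most-significant-first order: 1B E5 3C 82.

1B E5 3C 82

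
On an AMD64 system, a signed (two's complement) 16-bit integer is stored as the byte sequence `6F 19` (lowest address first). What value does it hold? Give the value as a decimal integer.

Little-endian stores the least-significant byte at the lowest address.
Reassemble most-significant byte first: 19 6F → 0x196F.
0x196F = 6511.

6511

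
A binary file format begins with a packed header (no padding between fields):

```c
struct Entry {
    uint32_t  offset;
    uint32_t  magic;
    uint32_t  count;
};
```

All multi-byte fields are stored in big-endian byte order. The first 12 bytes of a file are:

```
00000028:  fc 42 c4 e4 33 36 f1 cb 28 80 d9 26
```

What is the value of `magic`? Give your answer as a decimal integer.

859238859

`magic` follows `offset` (4 bytes), so it starts at byte offset 4 and occupies 4 bytes.
Bytes at offsets 4..7: 33 36 F1 CB.
Big-endian: lowest address holds the most-significant byte.
The bytes are already most-significant first: 0x3336F1CB.
0x3336F1CB = 859238859.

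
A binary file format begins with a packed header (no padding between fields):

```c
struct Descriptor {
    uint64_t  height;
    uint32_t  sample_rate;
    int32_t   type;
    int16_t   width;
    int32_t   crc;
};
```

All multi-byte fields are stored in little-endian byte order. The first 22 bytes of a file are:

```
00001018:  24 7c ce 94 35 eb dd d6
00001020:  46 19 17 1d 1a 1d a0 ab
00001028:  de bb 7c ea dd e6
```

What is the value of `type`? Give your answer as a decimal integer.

`type` follows `height` (8 B), `sample_rate` (4 B), so it starts at offset 8 + 4 = 12 and occupies 4 bytes.
Bytes at offsets 12..15: 1A 1D A0 AB.
Little-endian stores the least-significant byte at the lowest address.
Reassemble most-significant byte first: AB A0 1D 1A → 0xABA01D1A.
Top bit is set, so as a signed 32-bit value this is 0xABA01D1A − 2^32 = -1415570150.

-1415570150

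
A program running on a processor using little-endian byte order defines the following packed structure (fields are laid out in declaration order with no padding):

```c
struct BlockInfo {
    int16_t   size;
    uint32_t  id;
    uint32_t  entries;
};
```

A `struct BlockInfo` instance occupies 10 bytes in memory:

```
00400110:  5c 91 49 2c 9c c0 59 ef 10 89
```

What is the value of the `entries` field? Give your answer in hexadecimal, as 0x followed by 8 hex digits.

0x8910EF59

`entries` follows `size` (2 B), `id` (4 B), so it starts at offset 2 + 4 = 6 and occupies 4 bytes.
Bytes at offsets 6..9: 59 EF 10 89.
Little-endian: lowest address holds the least-significant byte.
Reassemble most-significant byte first: 89 10 EF 59 → 0x8910EF59.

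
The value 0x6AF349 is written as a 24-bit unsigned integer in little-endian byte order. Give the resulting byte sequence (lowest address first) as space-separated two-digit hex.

Split into bytes (most-significant first): 6A F3 49.
Little-endian stores the least-significant byte at the lowest address.
So at ascending addresses the bytes are 49 F3 6A.

49 F3 6A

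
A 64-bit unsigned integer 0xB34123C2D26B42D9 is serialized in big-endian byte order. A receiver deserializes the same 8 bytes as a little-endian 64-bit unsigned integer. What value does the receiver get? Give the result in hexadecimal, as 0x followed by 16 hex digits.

Stored big-endian, the bytes at ascending addresses are B3 41 23 C2 D2 6B 42 D9.
Read back as little-endian, the first byte is least significant, giving 0xD9426BD2C22341B3.

0xD9426BD2C22341B3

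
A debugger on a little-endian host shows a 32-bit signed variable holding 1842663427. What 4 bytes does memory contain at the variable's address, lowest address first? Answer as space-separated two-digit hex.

03 D0 D4 6D

1842663427 in hexadecimal, padded to 32 bits, is 0x6DD4D003.
Split into bytes (most-significant first): 6D D4 D0 03.
Little-endian stores the least-significant byte at the lowest address.
So at ascending addresses the bytes are 03 D0 D4 6D.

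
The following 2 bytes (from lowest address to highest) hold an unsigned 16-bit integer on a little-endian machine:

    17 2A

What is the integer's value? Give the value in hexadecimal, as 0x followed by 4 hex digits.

Little-endian: lowest address holds the least-significant byte.
Reassemble most-significant byte first: 2A 17 → 0x2A17.

0x2A17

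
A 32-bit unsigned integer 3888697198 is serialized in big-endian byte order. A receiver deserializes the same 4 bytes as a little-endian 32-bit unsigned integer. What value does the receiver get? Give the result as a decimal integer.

1859111143

3888697198 in 32-bit hexadecimal is 0xE7C8CF6E.
Stored big-endian, the bytes at ascending addresses are E7 C8 CF 6E.
Read back as little-endian, the first byte is least significant, giving 0x6ECFC8E7.
0x6ECFC8E7 = 1859111143.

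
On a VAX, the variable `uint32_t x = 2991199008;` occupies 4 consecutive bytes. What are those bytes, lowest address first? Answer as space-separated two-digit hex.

20 13 4A B2

2991199008 in hexadecimal, padded to 32 bits, is 0xB24A1320.
Split into bytes (most-significant first): B2 4A 13 20.
In little-endian order the low byte comes first in memory.
So at ascending addresses the bytes are 20 13 4A B2.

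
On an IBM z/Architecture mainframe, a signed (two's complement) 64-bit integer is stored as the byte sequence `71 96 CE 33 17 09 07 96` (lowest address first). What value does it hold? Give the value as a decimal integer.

In big-endian order the high byte comes first in memory.
The bytes are already most-significant first: 0x7196CE3317090796.
0x7196CE3317090796 = 8184956091617576854.

8184956091617576854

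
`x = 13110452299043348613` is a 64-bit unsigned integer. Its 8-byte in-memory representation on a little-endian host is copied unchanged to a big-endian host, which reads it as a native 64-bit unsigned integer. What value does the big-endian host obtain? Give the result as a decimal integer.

13110452299043348613 in 64-bit hexadecimal is 0xB5F1AEE7612EA085.
Stored little-endian, the bytes at ascending addresses are 85 A0 2E 61 E7 AE F1 B5.
Read back as big-endian, the last byte is least significant, giving 0x85A02E61E7AEF1B5.
0x85A02E61E7AEF1B5 = 9628747001351827893.

9628747001351827893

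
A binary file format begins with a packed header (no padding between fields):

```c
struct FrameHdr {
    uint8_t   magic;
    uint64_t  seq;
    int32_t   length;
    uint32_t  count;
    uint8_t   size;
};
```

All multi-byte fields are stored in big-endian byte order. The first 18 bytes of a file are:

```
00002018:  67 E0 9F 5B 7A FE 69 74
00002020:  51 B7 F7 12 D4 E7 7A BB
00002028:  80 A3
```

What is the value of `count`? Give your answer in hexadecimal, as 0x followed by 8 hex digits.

0xE77ABB80

`count` follows `magic` (1 B), `seq` (8 B), `length` (4 B), so it starts at offset 1 + 8 + 4 = 13 and occupies 4 bytes.
Bytes at offsets 13..16: E7 7A BB 80.
Big-endian: lowest address holds the most-significant byte.
The bytes are already most-significant first: 0xE77ABB80.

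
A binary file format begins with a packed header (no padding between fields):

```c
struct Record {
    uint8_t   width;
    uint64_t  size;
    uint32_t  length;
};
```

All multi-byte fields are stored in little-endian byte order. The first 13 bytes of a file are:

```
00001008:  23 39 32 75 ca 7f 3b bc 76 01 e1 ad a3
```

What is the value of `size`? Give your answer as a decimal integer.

8555778812140663353

`size` follows `width` (1 byte), so it starts at byte offset 1 and occupies 8 bytes.
Bytes at offsets 1..8: 39 32 75 CA 7F 3B BC 76.
In little-endian order the low byte comes first in memory.
Reassemble most-significant byte first: 76 BC 3B 7F CA 75 32 39 → 0x76BC3B7FCA753239.
0x76BC3B7FCA753239 = 8555778812140663353.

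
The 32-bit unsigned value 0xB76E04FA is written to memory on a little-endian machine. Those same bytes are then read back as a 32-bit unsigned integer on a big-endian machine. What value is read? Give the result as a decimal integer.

4194594487

Stored little-endian, the bytes at ascending addresses are FA 04 6E B7.
Read back as big-endian, the last byte is least significant, giving 0xFA046EB7.
0xFA046EB7 = 4194594487.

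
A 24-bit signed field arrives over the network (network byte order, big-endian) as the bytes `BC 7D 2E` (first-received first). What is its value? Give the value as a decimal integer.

Big-endian stores the most-significant byte at the lowest address.
The bytes are already most-significant first: 0xBC7D2E.
Top bit is set, so as a signed 24-bit value this is 0xBC7D2E − 2^24 = -4424402.

-4424402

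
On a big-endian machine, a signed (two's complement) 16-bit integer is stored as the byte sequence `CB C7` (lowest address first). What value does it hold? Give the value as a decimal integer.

Big-endian stores the most-significant byte at the lowest address.
The bytes are already most-significant first: 0xCBC7.
Top bit is set, so as a signed 16-bit value this is 0xCBC7 − 2^16 = -13369.

-13369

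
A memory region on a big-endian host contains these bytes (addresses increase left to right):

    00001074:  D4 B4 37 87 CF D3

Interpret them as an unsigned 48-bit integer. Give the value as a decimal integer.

233870490849235

In big-endian order the high byte comes first in memory.
The bytes are already most-significant first: 0xD4B43787CFD3.
0xD4B43787CFD3 = 233870490849235.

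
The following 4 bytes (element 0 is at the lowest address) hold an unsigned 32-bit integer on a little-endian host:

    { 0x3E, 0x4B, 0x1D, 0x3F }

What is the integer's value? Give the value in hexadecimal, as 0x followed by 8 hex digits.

0x3F1D4B3E

Little-endian: lowest address holds the least-significant byte.
Reassemble most-significant byte first: 3F 1D 4B 3E → 0x3F1D4B3E.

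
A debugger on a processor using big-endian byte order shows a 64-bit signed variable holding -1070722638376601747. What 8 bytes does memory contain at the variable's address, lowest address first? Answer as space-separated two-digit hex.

F1 24 07 6E EE 97 F7 6D

Two's complement of -1070722638376601747 in 64 bits: 1070722638376601747 = 0x0EDBF89111680893; invert → 0xF124076EEE97F76C; add 1 → 0xF124076EEE97F76D.
Split into bytes (most-significant first): F1 24 07 6E EE 97 F7 6D.
Big-endian: lowest address holds the most-significant byte.
So the memory order matches the most-significant-first order: F1 24 07 6E EE 97 F7 6D.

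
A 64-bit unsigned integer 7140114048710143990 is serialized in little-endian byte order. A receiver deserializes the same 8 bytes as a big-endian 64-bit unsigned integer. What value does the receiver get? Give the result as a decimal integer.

7140114048710143990 in 64-bit hexadecimal is 0x6316C7E5B924EFF6.
Stored little-endian, the bytes at ascending addresses are F6 EF 24 B9 E5 C7 16 63.
Read back as big-endian, the last byte is least significant, giving 0xF6EF24B9E5C71663.
0xF6EF24B9E5C71663 = 17793481033606698595.

17793481033606698595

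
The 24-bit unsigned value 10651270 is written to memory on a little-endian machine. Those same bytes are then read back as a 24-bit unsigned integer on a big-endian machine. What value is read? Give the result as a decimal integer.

8816290

10651270 in 24-bit hexadecimal is 0xA28686.
Stored little-endian, the bytes at ascending addresses are 86 86 A2.
Read back as big-endian, the last byte is least significant, giving 0x8686A2.
0x8686A2 = 8816290.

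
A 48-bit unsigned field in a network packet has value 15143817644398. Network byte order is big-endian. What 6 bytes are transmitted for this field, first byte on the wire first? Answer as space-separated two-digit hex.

15143817644398 in hexadecimal, padded to 48 bits, is 0x0DC5F1DF096E.
Split into bytes (most-significant first): 0D C5 F1 DF 09 6E.
Big-endian: lowest address holds the most-significant byte.
So the memory order matches the most-significant-first order: 0D C5 F1 DF 09 6E.

0D C5 F1 DF 09 6E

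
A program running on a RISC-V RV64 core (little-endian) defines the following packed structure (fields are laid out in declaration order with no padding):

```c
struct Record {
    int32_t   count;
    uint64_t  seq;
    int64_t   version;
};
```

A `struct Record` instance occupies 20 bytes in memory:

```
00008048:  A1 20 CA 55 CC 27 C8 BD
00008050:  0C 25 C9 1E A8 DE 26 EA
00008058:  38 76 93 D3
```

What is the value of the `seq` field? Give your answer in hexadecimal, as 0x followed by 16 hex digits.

`seq` follows `count` (4 bytes), so it starts at byte offset 4 and occupies 8 bytes.
Bytes at offsets 4..11: CC 27 C8 BD 0C 25 C9 1E.
In little-endian order the low byte comes first in memory.
Reassemble most-significant byte first: 1E C9 25 0C BD C8 27 CC → 0x1EC9250CBDC827CC.

0x1EC9250CBDC827CC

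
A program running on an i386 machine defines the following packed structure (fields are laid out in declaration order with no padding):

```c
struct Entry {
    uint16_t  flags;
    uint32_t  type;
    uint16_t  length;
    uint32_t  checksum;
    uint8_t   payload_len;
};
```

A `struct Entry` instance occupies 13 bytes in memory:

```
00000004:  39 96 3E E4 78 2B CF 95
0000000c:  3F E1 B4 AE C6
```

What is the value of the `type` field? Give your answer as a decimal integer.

`type` follows `flags` (2 bytes), so it starts at byte offset 2 and occupies 4 bytes.
Bytes at offsets 2..5: 3E E4 78 2B.
Little-endian: lowest address holds the least-significant byte.
Reassemble most-significant byte first: 2B 78 E4 3E → 0x2B78E43E.
0x2B78E43E = 729343038.

729343038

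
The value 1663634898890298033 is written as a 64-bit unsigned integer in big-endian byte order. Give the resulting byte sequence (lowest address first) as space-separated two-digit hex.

1663634898890298033 in hexadecimal, padded to 64 bits, is 0x17166B20504C92B1.
Split into bytes (most-significant first): 17 16 6B 20 50 4C 92 B1.
Big-endian stores the most-significant byte at the lowest address.
So the memory order matches the most-significant-first order: 17 16 6B 20 50 4C 92 B1.

17 16 6B 20 50 4C 92 B1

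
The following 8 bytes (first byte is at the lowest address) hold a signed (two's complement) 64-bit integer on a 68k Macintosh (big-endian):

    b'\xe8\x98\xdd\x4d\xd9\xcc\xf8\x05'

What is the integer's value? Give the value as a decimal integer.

-1686354734013941755

In big-endian order the high byte comes first in memory.
The bytes are already most-significant first: 0xE898DD4DD9CCF805.
Top bit is set, so as a signed 64-bit value this is 0xE898DD4DD9CCF805 − 2^64 = -1686354734013941755.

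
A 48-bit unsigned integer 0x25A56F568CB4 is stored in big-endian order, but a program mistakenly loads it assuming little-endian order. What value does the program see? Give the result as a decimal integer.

198514838578469

Stored big-endian, the bytes at ascending addresses are 25 A5 6F 56 8C B4.
Read back as little-endian, the first byte is least significant, giving 0xB48C566FA525.
0xB48C566FA525 = 198514838578469.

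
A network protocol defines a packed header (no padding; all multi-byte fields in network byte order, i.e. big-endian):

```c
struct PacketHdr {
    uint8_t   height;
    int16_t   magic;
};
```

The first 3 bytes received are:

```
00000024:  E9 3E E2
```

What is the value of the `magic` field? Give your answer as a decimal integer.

16098

`magic` follows `height` (1 byte), so it starts at byte offset 1 and occupies 2 bytes.
Bytes at offsets 1..2: 3E E2.
Big-endian stores the most-significant byte at the lowest address.
The bytes are already most-significant first: 0x3EE2.
0x3EE2 = 16098.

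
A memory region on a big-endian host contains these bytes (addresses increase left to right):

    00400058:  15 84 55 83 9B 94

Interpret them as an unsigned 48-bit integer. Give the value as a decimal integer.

Big-endian stores the most-significant byte at the lowest address.
The bytes are already most-significant first: 0x158455839B94.
0x158455839B94 = 23658114554772.

23658114554772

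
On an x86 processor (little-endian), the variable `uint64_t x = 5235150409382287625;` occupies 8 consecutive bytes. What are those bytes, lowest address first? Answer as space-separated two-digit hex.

5235150409382287625 in hexadecimal, padded to 64 bits, is 0x48A6FD8F70F8D909.
Split into bytes (most-significant first): 48 A6 FD 8F 70 F8 D9 09.
Little-endian: lowest address holds the least-significant byte.
So at ascending addresses the bytes are 09 D9 F8 70 8F FD A6 48.

09 D9 F8 70 8F FD A6 48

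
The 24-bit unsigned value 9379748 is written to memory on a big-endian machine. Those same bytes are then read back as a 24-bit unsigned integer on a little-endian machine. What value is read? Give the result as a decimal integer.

10755983

9379748 in 24-bit hexadecimal is 0x8F1FA4.
Stored big-endian, the bytes at ascending addresses are 8F 1F A4.
Read back as little-endian, the first byte is least significant, giving 0xA41F8F.
0xA41F8F = 10755983.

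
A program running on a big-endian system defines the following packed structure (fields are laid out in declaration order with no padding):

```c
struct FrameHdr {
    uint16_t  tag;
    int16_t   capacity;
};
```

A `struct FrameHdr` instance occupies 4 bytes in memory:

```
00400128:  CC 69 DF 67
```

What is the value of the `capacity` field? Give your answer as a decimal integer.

-8345

`capacity` follows `tag` (2 bytes), so it starts at byte offset 2 and occupies 2 bytes.
Bytes at offsets 2..3: DF 67.
Big-endian stores the most-significant byte at the lowest address.
The bytes are already most-significant first: 0xDF67.
Top bit is set, so as a signed 16-bit value this is 0xDF67 − 2^16 = -8345.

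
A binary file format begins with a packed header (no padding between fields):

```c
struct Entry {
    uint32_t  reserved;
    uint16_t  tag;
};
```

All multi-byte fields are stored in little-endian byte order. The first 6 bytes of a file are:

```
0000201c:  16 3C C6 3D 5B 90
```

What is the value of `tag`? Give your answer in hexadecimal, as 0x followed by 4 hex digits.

0x905B

`tag` follows `reserved` (4 bytes), so it starts at byte offset 4 and occupies 2 bytes.
Bytes at offsets 4..5: 5B 90.
Little-endian: lowest address holds the least-significant byte.
Reassemble most-significant byte first: 90 5B → 0x905B.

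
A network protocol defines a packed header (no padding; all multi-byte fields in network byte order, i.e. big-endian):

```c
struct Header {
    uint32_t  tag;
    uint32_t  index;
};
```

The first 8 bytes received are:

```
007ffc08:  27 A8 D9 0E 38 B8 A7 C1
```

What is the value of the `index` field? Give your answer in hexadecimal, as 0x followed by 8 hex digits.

0x38B8A7C1

`index` follows `tag` (4 bytes), so it starts at byte offset 4 and occupies 4 bytes.
Bytes at offsets 4..7: 38 B8 A7 C1.
Big-endian: lowest address holds the most-significant byte.
The bytes are already most-significant first: 0x38B8A7C1.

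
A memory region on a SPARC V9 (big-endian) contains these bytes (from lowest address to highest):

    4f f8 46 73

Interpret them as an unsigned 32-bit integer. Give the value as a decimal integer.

1341671027

Big-endian stores the most-significant byte at the lowest address.
The bytes are already most-significant first: 0x4FF84673.
0x4FF84673 = 1341671027.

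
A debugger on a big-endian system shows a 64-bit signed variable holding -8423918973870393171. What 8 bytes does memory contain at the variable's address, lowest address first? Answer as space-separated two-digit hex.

Two's complement of -8423918973870393171 in 64 bits: 8423918973870393171 = 0x74E7C5ACC637C753; invert → 0x8B183A5339C838AC; add 1 → 0x8B183A5339C838AD.
Split into bytes (most-significant first): 8B 18 3A 53 39 C8 38 AD.
Big-endian stores the most-significant byte at the lowest address.
So the memory order matches the most-significant-first order: 8B 18 3A 53 39 C8 38 AD.

8B 18 3A 53 39 C8 38 AD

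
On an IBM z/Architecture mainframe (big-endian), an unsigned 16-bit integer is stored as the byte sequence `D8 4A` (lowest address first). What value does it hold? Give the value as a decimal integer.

55370

In big-endian order the high byte comes first in memory.
The bytes are already most-significant first: 0xD84A.
0xD84A = 55370.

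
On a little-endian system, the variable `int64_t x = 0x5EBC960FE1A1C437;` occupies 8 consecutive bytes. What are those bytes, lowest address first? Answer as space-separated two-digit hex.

37 C4 A1 E1 0F 96 BC 5E

Split into bytes (most-significant first): 5E BC 96 0F E1 A1 C4 37.
Little-endian: lowest address holds the least-significant byte.
So at ascending addresses the bytes are 37 C4 A1 E1 0F 96 BC 5E.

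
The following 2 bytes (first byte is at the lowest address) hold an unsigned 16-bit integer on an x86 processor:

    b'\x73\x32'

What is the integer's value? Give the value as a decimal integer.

12915

Little-endian stores the least-significant byte at the lowest address.
Reassemble most-significant byte first: 32 73 → 0x3273.
0x3273 = 12915.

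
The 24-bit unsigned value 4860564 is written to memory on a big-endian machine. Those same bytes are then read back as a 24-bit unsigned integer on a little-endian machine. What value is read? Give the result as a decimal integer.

9710154

4860564 in 24-bit hexadecimal is 0x4A2A94.
Stored big-endian, the bytes at ascending addresses are 4A 2A 94.
Read back as little-endian, the first byte is least significant, giving 0x942A4A.
0x942A4A = 9710154.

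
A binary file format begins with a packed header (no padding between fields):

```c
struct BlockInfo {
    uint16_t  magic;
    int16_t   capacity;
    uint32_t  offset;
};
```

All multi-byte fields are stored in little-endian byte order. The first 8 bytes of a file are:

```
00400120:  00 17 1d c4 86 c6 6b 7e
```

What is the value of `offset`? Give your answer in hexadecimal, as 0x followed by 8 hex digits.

0x7E6BC686

`offset` follows `magic` (2 B), `capacity` (2 B), so it starts at offset 2 + 2 = 4 and occupies 4 bytes.
Bytes at offsets 4..7: 86 C6 6B 7E.
Little-endian: lowest address holds the least-significant byte.
Reassemble most-significant byte first: 7E 6B C6 86 → 0x7E6BC686.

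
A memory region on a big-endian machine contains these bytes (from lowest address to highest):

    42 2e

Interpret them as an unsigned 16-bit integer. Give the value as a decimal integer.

16942

Big-endian: lowest address holds the most-significant byte.
The bytes are already most-significant first: 0x422E.
0x422E = 16942.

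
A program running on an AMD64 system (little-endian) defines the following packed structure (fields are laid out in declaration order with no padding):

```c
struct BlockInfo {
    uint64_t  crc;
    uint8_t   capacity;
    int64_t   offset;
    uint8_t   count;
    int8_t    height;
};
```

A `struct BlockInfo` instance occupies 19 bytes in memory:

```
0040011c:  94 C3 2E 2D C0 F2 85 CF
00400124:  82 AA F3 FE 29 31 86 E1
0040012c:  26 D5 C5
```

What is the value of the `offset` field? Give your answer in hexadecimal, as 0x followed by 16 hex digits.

`offset` follows `crc` (8 B), `capacity` (1 B), so it starts at offset 8 + 1 = 9 and occupies 8 bytes.
Bytes at offsets 9..16: AA F3 FE 29 31 86 E1 26.
Little-endian: lowest address holds the least-significant byte.
Reassemble most-significant byte first: 26 E1 86 31 29 FE F3 AA → 0x26E1863129FEF3AA.

0x26E1863129FEF3AA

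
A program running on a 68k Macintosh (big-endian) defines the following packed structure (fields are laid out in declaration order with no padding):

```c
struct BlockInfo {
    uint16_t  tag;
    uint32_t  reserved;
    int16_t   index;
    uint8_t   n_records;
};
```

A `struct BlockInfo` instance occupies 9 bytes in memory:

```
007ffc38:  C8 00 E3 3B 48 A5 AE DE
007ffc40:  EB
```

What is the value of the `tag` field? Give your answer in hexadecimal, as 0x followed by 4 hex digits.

0xC800

`tag` is the first field, at byte offset 0, occupying 2 bytes.
Bytes at offsets 0..1: C8 00.
Big-endian: lowest address holds the most-significant byte.
The bytes are already most-significant first: 0xC800.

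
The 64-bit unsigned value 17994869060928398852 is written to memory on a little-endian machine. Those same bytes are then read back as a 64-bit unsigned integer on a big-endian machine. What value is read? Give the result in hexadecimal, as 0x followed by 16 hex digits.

17994869060928398852 in 64-bit hexadecimal is 0xF9BA9E11EC4DE604.
Stored little-endian, the bytes at ascending addresses are 04 E6 4D EC 11 9E BA F9.
Read back as big-endian, the last byte is least significant, giving 0x04E64DEC119EBAF9.

0x04E64DEC119EBAF9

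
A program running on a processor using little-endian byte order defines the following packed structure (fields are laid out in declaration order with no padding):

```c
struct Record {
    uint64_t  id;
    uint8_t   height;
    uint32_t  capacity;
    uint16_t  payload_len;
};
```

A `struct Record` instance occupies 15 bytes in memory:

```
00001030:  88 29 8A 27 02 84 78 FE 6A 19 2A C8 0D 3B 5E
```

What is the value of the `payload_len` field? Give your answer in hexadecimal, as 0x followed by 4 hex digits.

`payload_len` follows `id` (8 B), `height` (1 B), `capacity` (4 B), so it starts at offset 8 + 1 + 4 = 13 and occupies 2 bytes.
Bytes at offsets 13..14: 3B 5E.
Little-endian: lowest address holds the least-significant byte.
Reassemble most-significant byte first: 5E 3B → 0x5E3B.

0x5E3B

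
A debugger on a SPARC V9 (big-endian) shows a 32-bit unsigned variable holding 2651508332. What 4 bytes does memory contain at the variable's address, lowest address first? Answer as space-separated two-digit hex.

2651508332 in hexadecimal, padded to 32 bits, is 0x9E0ACE6C.
Split into bytes (most-significant first): 9E 0A CE 6C.
Big-endian: lowest address holds the most-significant byte.
So the memory order matches the most-significant-first order: 9E 0A CE 6C.

9E 0A CE 6C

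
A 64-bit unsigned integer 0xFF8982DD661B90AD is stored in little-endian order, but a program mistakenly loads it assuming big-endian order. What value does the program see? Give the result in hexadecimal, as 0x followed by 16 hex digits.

0xAD901B66DD8289FF

Stored little-endian, the bytes at ascending addresses are AD 90 1B 66 DD 82 89 FF.
Read back as big-endian, the last byte is least significant, giving 0xAD901B66DD8289FF.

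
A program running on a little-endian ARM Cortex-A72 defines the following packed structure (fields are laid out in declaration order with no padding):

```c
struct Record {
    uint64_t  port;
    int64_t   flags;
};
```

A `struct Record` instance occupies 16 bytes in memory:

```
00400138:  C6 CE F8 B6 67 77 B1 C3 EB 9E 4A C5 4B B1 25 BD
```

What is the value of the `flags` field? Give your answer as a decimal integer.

-4817249287412211989

`flags` follows `port` (8 bytes), so it starts at byte offset 8 and occupies 8 bytes.
Bytes at offsets 8..15: EB 9E 4A C5 4B B1 25 BD.
Little-endian stores the least-significant byte at the lowest address.
Reassemble most-significant byte first: BD 25 B1 4B C5 4A 9E EB → 0xBD25B14BC54A9EEB.
Top bit is set, so as a signed 64-bit value this is 0xBD25B14BC54A9EEB − 2^64 = -4817249287412211989.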